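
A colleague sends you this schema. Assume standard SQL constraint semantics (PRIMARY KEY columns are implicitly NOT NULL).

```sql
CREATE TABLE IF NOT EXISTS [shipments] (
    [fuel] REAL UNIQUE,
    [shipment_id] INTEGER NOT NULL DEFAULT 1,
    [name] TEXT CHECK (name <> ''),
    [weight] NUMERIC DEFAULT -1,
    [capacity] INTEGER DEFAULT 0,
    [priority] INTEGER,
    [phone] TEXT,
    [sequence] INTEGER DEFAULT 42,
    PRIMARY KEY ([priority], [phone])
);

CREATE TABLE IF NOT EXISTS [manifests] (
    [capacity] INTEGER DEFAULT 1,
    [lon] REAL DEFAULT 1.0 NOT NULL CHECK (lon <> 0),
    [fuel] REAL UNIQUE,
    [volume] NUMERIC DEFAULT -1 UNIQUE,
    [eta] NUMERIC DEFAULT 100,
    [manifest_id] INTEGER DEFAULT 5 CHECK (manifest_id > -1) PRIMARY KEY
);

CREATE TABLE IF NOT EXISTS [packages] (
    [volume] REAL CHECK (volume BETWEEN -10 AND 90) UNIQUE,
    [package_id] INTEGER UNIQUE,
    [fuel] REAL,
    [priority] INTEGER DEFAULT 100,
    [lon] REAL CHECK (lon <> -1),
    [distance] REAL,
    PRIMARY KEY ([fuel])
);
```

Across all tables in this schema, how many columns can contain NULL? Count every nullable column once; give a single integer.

shipments: 5 nullable (fuel, name, weight, capacity, sequence — PK (priority, phone) and explicit NOT NULL columns excluded).
manifests: 4 nullable (capacity, fuel, volume, eta — PK (manifest_id) and explicit NOT NULL columns excluded).
packages: 5 nullable (volume, package_id, priority, lon, distance — PK (fuel) and explicit NOT NULL columns excluded).
Total: 5 + 4 + 5 = 14.

14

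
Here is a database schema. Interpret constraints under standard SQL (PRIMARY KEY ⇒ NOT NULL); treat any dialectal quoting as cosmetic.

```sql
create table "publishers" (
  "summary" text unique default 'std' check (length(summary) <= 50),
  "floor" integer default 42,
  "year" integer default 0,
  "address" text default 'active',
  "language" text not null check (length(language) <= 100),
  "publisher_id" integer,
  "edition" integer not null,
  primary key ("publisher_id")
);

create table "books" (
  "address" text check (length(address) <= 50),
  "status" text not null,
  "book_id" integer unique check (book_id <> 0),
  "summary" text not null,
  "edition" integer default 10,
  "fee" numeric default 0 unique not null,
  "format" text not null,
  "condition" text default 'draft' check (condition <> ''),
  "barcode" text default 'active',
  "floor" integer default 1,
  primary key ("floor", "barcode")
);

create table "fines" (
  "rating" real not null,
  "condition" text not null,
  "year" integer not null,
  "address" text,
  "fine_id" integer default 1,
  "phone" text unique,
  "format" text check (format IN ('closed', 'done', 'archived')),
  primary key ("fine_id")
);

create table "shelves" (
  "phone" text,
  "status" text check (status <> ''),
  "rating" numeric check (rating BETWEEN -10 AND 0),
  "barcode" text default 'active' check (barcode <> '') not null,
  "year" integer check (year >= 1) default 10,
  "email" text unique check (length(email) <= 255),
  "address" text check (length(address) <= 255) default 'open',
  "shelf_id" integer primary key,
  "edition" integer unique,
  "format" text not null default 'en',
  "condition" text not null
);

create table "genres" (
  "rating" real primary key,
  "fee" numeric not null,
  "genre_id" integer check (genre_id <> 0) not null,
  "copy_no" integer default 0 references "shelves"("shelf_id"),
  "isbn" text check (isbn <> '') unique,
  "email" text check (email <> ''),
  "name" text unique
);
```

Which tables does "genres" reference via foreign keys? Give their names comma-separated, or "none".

- copy_no REFERENCES shelves(shelf_id).

shelves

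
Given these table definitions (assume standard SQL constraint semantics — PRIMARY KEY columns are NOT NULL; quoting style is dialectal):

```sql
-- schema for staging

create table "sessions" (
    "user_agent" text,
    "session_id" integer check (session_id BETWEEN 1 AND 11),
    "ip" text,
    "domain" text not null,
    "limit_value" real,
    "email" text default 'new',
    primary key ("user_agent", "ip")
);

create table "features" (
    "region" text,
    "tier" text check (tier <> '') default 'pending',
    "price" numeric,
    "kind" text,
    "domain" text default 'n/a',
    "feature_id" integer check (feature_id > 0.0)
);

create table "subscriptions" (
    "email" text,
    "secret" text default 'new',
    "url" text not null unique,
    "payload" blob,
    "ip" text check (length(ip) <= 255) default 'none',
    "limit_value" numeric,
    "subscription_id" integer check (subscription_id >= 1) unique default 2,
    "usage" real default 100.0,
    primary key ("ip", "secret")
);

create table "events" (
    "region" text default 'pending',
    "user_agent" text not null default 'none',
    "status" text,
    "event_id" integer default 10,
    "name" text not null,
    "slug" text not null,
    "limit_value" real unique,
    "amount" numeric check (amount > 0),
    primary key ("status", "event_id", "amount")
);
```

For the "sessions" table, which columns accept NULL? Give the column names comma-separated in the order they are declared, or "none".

session_id, limit_value, email

- user_agent: part of the PRIMARY KEY, which implies NOT NULL → not nullable.
- session_id: CHECK does not forbid NULL (a CHECK constraint passes when its expression is NULL) → nullable.
- ip: part of the PRIMARY KEY, which implies NOT NULL → not nullable.
- domain: declared NOT NULL → not nullable.
- limit_value: no NOT NULL constraint applies → nullable.
- email: DEFAULT only fills an omitted column; an explicit NULL is still allowed → nullable.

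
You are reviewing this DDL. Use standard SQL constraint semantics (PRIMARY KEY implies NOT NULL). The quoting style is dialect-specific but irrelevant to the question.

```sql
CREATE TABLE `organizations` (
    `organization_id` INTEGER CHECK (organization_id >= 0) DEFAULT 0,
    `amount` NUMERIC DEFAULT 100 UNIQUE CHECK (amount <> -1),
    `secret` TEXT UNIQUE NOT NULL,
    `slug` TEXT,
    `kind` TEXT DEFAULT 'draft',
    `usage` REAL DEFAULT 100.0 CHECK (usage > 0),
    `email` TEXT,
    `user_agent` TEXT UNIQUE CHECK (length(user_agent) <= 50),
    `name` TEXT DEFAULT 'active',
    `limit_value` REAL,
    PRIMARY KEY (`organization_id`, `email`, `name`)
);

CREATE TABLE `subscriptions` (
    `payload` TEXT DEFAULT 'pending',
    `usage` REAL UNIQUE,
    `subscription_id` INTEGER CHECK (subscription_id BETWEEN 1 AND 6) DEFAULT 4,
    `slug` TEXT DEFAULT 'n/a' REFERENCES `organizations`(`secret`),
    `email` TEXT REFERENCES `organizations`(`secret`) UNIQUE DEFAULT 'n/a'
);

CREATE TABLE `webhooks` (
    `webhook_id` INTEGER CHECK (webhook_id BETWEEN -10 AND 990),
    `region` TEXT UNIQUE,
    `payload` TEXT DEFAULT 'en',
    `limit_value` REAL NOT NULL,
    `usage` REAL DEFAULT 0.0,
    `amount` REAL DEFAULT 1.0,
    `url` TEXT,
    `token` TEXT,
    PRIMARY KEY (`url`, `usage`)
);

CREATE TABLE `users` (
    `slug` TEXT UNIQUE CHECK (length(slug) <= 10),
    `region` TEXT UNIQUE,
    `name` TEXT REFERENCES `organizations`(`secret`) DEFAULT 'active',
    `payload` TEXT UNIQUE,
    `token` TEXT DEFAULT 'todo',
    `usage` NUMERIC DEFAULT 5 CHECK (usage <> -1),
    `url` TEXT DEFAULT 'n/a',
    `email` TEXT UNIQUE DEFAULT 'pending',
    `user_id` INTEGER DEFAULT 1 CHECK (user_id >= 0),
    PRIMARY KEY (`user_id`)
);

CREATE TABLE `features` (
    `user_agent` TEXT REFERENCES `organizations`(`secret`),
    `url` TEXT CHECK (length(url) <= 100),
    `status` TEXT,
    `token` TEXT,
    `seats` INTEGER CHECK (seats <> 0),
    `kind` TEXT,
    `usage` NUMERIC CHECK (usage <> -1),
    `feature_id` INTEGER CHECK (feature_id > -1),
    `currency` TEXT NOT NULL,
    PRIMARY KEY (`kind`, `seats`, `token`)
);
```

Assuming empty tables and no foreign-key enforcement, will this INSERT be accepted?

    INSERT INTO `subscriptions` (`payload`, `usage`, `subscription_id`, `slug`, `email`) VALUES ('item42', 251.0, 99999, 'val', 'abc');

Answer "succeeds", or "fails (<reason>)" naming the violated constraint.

The value 99999 for subscription_id violates CHECK (subscription_id BETWEEN 1 AND 6).

fails (CHECK on subscription_id)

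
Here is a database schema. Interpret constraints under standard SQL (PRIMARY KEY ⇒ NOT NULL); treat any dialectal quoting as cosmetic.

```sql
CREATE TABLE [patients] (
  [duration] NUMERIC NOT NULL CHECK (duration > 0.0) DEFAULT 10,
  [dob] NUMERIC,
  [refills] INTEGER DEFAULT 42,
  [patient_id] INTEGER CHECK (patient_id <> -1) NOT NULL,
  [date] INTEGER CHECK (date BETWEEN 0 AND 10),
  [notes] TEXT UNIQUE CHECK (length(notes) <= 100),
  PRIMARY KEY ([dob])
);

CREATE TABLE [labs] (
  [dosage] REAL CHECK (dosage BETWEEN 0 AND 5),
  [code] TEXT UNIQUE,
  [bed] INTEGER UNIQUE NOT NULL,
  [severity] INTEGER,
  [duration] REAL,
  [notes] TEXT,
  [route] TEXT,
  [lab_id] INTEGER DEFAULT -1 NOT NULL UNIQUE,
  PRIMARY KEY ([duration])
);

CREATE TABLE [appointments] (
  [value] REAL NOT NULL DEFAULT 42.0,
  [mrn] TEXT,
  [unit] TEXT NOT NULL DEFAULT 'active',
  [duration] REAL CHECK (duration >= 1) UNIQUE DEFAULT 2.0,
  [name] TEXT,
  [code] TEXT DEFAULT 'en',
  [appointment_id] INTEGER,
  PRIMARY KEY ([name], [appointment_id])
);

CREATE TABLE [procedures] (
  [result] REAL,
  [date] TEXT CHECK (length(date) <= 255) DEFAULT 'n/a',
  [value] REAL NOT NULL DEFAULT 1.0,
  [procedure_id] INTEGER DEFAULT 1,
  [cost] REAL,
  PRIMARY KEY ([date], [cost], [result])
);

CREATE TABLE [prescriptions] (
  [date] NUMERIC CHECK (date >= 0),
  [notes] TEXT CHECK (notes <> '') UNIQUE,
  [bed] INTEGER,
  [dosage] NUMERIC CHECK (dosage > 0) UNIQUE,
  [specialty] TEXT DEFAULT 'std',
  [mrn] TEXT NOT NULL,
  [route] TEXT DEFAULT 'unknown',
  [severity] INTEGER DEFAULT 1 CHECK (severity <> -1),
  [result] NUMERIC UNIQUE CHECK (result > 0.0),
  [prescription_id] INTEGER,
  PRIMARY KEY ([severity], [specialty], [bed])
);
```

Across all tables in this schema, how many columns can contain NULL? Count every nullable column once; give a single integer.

18

patients: 3 nullable (refills, date, notes — PK (dob) and explicit NOT NULL columns excluded).
labs: 5 nullable (dosage, code, severity, notes, route — PK (duration) and explicit NOT NULL columns excluded).
appointments: 3 nullable (mrn, duration, code — PK (name, appointment_id) and explicit NOT NULL columns excluded).
procedures: 1 nullable (procedure_id — PK (date, cost, result) and explicit NOT NULL columns excluded).
prescriptions: 6 nullable (date, notes, dosage, route, result, prescription_id — PK (severity, specialty, bed) and explicit NOT NULL columns excluded).
Total: 3 + 5 + 3 + 1 + 6 = 18.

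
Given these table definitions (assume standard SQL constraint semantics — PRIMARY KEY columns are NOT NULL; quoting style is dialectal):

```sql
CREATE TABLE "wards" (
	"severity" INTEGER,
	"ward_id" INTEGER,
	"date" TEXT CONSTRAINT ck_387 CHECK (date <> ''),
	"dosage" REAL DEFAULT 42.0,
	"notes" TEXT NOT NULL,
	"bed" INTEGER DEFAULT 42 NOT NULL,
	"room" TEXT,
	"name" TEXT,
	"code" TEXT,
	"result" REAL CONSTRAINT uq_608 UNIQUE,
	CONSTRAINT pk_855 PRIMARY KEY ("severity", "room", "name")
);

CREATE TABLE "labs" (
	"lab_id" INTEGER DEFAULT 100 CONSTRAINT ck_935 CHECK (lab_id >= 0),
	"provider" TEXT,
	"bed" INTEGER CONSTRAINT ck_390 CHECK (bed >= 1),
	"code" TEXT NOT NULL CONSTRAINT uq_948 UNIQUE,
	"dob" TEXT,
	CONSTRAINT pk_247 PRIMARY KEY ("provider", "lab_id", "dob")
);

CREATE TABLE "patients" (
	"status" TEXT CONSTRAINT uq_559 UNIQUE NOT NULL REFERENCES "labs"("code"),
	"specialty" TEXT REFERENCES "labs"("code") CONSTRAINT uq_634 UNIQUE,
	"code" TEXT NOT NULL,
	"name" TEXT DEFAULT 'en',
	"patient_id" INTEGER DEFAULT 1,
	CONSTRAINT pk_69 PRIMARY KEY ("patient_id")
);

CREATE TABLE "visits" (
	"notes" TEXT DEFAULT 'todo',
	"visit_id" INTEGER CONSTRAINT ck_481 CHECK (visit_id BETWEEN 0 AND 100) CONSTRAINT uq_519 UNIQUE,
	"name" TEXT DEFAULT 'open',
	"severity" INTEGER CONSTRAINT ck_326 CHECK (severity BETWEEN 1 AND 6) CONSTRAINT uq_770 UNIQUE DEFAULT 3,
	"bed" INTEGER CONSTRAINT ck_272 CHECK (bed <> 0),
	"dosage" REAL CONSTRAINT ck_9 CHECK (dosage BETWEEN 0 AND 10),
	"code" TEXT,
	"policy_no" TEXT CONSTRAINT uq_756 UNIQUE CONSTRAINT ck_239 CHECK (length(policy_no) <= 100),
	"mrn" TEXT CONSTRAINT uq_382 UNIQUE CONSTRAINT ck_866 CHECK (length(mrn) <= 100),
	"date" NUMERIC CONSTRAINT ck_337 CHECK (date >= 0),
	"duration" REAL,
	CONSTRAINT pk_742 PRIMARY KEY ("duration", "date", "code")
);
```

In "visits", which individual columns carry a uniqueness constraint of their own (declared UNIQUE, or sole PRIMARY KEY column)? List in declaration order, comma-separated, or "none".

- notes: no UNIQUE or single-column PK constraint.
- visit_id: declared UNIQUE → unique.
- name: no UNIQUE or single-column PK constraint.
- severity: declared UNIQUE → unique.
- bed: no UNIQUE or single-column PK constraint.
- dosage: no UNIQUE or single-column PK constraint.
- code: part of a composite PRIMARY KEY — only the tuple is unique, not this column on its own.
- policy_no: declared UNIQUE → unique.
- mrn: declared UNIQUE → unique.
- date: part of a composite PRIMARY KEY — only the tuple is unique, not this column on its own.
- duration: part of a composite PRIMARY KEY — only the tuple is unique, not this column on its own.

visit_id, severity, policy_no, mrn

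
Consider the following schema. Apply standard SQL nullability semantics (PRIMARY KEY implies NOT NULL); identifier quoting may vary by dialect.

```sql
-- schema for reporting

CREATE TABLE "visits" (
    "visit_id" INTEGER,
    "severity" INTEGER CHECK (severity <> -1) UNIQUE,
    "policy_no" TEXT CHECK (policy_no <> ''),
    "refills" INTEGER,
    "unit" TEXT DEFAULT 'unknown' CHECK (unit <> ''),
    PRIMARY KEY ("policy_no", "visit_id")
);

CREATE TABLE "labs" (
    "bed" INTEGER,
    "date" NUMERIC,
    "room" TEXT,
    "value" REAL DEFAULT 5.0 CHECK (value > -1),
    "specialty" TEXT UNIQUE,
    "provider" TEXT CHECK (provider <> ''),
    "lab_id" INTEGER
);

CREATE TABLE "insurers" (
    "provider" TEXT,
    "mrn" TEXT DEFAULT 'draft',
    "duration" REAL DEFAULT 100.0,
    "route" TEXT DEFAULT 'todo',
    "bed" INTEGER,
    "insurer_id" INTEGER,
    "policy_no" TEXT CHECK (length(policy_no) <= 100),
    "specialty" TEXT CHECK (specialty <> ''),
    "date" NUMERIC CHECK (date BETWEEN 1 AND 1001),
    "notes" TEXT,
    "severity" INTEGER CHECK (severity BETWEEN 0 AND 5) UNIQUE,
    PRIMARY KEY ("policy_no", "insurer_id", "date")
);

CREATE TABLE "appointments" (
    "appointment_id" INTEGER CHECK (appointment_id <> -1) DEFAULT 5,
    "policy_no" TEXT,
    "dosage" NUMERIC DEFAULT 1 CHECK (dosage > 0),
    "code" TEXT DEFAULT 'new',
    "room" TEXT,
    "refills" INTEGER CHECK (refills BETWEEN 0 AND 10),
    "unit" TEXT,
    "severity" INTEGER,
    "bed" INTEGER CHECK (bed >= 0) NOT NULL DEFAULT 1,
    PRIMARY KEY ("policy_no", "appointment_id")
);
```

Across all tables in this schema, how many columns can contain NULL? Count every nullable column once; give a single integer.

visits: 3 nullable (severity, refills, unit — PK (policy_no, visit_id) and explicit NOT NULL columns excluded).
labs: 7 nullable (bed, date, room, value, specialty, provider, lab_id — PK none and explicit NOT NULL columns excluded).
insurers: 8 nullable (provider, mrn, duration, route, bed, specialty, notes, severity — PK (policy_no, insurer_id, date) and explicit NOT NULL columns excluded).
appointments: 6 nullable (dosage, code, room, refills, unit, severity — PK (policy_no, appointment_id) and explicit NOT NULL columns excluded).
Total: 3 + 7 + 8 + 6 = 24.

24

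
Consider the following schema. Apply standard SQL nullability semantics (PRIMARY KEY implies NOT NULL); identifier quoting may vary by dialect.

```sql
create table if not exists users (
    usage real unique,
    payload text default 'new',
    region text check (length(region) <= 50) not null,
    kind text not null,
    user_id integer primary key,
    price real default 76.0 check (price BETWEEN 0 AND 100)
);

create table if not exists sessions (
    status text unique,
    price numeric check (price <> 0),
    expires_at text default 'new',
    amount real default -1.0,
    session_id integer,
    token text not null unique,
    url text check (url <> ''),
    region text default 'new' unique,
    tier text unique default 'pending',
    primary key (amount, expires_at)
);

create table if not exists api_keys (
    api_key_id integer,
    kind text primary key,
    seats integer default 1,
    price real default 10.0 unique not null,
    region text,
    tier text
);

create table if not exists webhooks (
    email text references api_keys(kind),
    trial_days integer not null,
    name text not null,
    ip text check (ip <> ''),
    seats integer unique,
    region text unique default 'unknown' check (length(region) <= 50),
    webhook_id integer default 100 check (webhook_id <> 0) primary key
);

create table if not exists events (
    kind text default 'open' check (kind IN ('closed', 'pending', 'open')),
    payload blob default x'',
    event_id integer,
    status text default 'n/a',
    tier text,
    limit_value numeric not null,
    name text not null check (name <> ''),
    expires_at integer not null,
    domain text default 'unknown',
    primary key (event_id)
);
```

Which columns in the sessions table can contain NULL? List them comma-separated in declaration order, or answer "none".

status, price, session_id, url, region, tier

- status: UNIQUE does not imply NOT NULL → nullable.
- price: CHECK does not forbid NULL (a CHECK constraint passes when its expression is NULL) → nullable.
- expires_at: part of the PRIMARY KEY, which implies NOT NULL → not nullable.
- amount: part of the PRIMARY KEY, which implies NOT NULL → not nullable.
- session_id: no NOT NULL constraint applies → nullable.
- token: declared NOT NULL → not nullable.
- url: CHECK does not forbid NULL (a CHECK constraint passes when its expression is NULL) → nullable.
- region: UNIQUE does not imply NOT NULL → nullable.
- tier: UNIQUE does not imply NOT NULL → nullable.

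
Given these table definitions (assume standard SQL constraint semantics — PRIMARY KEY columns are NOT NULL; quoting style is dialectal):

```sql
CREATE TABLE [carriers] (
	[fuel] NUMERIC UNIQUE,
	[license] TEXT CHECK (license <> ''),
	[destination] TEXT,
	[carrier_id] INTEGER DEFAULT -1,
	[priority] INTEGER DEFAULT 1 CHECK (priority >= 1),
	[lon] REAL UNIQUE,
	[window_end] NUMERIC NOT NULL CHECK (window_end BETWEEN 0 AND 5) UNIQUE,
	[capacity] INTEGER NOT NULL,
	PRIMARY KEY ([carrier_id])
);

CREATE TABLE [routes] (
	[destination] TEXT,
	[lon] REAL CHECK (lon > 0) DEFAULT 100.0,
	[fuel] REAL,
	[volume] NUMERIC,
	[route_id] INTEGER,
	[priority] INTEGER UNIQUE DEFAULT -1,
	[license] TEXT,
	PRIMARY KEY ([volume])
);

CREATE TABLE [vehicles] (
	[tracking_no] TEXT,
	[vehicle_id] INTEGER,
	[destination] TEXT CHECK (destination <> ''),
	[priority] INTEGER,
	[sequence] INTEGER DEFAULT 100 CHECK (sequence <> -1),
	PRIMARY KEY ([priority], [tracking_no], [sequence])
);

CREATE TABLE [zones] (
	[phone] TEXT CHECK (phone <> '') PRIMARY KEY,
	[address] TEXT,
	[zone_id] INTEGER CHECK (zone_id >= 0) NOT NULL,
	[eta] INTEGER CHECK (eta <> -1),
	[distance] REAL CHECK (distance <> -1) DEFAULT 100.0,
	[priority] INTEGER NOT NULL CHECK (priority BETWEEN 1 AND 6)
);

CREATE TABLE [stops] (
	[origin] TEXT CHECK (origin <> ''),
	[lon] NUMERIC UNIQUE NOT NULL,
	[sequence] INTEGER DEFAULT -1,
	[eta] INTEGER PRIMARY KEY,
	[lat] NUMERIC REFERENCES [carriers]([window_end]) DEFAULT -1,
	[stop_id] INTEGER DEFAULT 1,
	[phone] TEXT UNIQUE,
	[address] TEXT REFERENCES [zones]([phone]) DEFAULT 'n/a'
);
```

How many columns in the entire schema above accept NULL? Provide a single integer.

22

carriers: 5 nullable (fuel, license, destination, priority, lon — PK (carrier_id) and explicit NOT NULL columns excluded).
routes: 6 nullable (destination, lon, fuel, route_id, priority, license — PK (volume) and explicit NOT NULL columns excluded).
vehicles: 2 nullable (vehicle_id, destination — PK (priority, tracking_no, sequence) and explicit NOT NULL columns excluded).
zones: 3 nullable (address, eta, distance — PK (phone) and explicit NOT NULL columns excluded).
stops: 6 nullable (origin, sequence, lat, stop_id, phone, address — PK (eta) and explicit NOT NULL columns excluded).
Total: 5 + 6 + 2 + 3 + 6 = 22.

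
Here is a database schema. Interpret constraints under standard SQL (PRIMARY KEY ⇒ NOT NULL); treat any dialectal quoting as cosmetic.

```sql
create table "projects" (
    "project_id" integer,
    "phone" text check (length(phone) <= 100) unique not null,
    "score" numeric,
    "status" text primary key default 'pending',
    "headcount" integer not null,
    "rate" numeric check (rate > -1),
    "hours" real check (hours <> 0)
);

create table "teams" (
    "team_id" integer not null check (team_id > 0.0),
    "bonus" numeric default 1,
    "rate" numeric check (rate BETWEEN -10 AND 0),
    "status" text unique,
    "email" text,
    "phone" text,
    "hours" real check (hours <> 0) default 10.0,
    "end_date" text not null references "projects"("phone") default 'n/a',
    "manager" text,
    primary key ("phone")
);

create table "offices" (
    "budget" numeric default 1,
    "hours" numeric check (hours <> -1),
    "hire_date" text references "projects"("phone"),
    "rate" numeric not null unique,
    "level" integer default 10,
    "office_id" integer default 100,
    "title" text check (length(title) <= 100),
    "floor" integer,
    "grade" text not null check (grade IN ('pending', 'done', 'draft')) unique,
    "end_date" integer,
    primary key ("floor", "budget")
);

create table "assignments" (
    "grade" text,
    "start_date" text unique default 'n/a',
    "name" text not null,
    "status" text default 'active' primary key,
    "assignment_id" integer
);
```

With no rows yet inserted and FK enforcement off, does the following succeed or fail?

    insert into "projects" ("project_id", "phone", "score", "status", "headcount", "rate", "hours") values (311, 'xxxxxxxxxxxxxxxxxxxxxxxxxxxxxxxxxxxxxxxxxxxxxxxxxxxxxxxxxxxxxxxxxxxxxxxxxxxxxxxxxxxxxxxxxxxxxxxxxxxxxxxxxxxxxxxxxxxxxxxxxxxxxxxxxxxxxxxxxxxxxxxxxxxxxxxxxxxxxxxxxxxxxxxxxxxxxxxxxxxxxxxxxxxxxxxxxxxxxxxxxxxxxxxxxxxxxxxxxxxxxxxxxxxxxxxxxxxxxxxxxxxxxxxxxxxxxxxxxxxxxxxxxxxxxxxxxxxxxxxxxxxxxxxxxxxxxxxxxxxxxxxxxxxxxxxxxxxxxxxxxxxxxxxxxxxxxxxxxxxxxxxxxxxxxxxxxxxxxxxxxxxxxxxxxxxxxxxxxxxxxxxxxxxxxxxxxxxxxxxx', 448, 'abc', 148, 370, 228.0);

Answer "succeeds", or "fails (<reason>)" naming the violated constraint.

The value 'xxxxxxxxxxxxxxxxxxxxxxxxxxxxxxxxxxxxxxxxxxxxxxxxxxxxxxxxxxxxxxxxxxxxxxxxxxxxxxxxxxxxxxxxxxxxxxxxxxxxxxxxxxxxxxxxxxxxxxxxxxxxxxxxxxxxxxxxxxxxxxxxxxxxxxxxxxxxxxxxxxxxxxxxxxxxxxxxxxxxxxxxxxxxxxxxxxxxxxxxxxxxxxxxxxxxxxxxxxxxxxxxxxxxxxxxxxxxxxxxxxxxxxxxxxxxxxxxxxxxxxxxxxxxxxxxxxxxxxxxxxxxxxxxxxxxxxxxxxxxxxxxxxxxxxxxxxxxxxxxxxxxxxxxxxxxxxxxxxxxxxxxxxxxxxxxxxxxxxxxxxxxxxxxxxxxxxxxxxxxxxxxxxxxxxxxxxxxxxxx' for phone violates CHECK (length(phone) <= 100).

fails (CHECK on phone)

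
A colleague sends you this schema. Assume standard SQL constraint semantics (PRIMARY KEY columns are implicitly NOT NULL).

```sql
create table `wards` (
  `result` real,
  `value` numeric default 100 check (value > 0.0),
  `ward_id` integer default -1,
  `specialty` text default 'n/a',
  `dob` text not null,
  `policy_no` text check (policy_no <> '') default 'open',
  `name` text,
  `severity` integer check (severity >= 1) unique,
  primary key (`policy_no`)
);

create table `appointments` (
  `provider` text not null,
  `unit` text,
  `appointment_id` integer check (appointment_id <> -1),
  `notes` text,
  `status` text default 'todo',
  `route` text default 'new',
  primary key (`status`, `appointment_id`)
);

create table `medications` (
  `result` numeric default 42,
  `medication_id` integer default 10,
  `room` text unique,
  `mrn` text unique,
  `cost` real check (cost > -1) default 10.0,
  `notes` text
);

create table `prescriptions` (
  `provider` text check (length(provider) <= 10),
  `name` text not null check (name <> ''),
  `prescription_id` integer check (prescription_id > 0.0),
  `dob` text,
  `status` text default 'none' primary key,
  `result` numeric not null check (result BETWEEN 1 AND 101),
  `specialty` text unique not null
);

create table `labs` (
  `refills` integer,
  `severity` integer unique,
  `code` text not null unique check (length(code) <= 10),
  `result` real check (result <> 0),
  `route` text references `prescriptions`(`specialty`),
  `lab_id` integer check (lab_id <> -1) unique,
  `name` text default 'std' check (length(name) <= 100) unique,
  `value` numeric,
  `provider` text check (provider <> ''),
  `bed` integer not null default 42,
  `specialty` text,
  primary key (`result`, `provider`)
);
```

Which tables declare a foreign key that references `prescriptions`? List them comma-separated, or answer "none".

- labs.route references prescriptions(specialty).

labs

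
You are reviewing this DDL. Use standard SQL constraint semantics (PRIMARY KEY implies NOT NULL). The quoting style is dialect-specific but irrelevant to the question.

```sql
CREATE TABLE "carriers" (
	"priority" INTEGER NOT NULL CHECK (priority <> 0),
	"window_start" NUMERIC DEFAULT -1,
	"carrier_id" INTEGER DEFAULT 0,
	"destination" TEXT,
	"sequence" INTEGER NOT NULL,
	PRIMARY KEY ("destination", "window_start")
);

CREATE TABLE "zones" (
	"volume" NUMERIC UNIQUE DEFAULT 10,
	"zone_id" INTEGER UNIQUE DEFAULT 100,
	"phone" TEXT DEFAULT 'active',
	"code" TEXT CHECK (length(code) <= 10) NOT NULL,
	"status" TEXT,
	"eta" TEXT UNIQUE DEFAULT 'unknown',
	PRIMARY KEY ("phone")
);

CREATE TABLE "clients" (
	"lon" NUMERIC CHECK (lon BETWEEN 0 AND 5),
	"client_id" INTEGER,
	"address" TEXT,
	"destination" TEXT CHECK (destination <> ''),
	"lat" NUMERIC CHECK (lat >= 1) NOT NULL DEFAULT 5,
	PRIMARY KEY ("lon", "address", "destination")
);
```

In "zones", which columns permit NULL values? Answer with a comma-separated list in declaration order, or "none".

- volume: UNIQUE does not imply NOT NULL → nullable.
- zone_id: UNIQUE does not imply NOT NULL → nullable.
- phone: part of the PRIMARY KEY, which implies NOT NULL → not nullable.
- code: declared NOT NULL → not nullable.
- status: no NOT NULL constraint applies → nullable.
- eta: UNIQUE does not imply NOT NULL → nullable.

volume, zone_id, status, eta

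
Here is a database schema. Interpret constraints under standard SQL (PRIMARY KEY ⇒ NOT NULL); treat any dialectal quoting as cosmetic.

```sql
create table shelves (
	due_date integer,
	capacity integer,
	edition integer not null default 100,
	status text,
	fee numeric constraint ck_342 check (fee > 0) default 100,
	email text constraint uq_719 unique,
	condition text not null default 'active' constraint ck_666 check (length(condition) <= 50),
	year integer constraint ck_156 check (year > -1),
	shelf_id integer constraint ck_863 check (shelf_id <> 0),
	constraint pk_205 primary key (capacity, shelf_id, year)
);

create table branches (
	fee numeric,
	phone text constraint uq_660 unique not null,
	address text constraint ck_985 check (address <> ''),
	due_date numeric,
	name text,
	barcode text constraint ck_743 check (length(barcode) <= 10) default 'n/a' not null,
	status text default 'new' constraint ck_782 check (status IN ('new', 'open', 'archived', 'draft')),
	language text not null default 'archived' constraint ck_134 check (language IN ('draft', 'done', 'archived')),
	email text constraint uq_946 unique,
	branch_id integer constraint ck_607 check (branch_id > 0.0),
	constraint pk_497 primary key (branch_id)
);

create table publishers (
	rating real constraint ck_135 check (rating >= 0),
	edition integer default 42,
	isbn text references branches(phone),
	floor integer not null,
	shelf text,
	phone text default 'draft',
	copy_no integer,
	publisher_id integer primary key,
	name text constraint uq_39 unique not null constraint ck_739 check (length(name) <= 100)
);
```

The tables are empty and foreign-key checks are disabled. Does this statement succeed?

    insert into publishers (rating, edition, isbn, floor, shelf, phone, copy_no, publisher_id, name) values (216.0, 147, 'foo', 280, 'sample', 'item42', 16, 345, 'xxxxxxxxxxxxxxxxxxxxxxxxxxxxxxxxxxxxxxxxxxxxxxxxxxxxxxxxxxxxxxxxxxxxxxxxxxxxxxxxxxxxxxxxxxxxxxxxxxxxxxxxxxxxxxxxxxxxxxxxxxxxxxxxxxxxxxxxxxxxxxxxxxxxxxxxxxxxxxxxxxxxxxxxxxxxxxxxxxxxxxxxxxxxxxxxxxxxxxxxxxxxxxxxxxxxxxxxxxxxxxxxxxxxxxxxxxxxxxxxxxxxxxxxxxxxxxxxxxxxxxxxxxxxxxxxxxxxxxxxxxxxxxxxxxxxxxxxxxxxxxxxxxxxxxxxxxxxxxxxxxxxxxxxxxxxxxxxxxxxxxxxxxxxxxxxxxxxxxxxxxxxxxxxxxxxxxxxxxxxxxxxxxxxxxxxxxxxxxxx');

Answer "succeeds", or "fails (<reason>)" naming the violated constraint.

The value 'xxxxxxxxxxxxxxxxxxxxxxxxxxxxxxxxxxxxxxxxxxxxxxxxxxxxxxxxxxxxxxxxxxxxxxxxxxxxxxxxxxxxxxxxxxxxxxxxxxxxxxxxxxxxxxxxxxxxxxxxxxxxxxxxxxxxxxxxxxxxxxxxxxxxxxxxxxxxxxxxxxxxxxxxxxxxxxxxxxxxxxxxxxxxxxxxxxxxxxxxxxxxxxxxxxxxxxxxxxxxxxxxxxxxxxxxxxxxxxxxxxxxxxxxxxxxxxxxxxxxxxxxxxxxxxxxxxxxxxxxxxxxxxxxxxxxxxxxxxxxxxxxxxxxxxxxxxxxxxxxxxxxxxxxxxxxxxxxxxxxxxxxxxxxxxxxxxxxxxxxxxxxxxxxxxxxxxxxxxxxxxxxxxxxxxxxxxxxxxxx' for name violates CHECK (length(name) <= 100).

fails (CHECK on name)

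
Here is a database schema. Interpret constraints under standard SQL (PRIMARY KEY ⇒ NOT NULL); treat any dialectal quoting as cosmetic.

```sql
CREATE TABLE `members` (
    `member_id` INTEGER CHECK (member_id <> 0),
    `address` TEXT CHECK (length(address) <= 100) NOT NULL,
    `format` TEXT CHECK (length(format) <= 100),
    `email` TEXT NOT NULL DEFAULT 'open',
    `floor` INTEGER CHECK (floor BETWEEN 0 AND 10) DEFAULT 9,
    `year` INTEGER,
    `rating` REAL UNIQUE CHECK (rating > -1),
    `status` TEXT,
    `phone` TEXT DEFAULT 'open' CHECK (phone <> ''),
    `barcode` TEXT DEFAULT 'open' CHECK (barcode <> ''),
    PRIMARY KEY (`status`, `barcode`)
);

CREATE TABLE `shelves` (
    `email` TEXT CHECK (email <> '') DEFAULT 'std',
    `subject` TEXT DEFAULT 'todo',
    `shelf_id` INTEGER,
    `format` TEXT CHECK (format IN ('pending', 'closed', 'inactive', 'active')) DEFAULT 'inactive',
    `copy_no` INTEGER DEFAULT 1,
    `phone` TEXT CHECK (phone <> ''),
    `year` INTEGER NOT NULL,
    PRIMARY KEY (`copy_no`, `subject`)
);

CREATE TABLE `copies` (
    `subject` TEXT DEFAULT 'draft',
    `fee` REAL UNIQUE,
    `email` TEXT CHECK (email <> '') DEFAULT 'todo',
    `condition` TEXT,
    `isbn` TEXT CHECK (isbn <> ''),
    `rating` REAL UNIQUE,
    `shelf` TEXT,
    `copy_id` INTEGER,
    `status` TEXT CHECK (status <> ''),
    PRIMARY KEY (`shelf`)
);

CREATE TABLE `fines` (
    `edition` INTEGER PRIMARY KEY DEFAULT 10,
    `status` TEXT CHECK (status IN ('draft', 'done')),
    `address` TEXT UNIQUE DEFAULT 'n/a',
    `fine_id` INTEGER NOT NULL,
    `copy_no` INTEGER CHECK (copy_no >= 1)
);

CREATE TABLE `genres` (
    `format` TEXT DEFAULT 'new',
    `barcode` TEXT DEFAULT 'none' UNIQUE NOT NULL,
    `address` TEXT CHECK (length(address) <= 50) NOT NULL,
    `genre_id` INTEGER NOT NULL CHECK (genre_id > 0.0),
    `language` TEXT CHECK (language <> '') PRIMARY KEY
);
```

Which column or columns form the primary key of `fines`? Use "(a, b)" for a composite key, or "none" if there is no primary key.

edition

edition is declared PRIMARY KEY inline on the column.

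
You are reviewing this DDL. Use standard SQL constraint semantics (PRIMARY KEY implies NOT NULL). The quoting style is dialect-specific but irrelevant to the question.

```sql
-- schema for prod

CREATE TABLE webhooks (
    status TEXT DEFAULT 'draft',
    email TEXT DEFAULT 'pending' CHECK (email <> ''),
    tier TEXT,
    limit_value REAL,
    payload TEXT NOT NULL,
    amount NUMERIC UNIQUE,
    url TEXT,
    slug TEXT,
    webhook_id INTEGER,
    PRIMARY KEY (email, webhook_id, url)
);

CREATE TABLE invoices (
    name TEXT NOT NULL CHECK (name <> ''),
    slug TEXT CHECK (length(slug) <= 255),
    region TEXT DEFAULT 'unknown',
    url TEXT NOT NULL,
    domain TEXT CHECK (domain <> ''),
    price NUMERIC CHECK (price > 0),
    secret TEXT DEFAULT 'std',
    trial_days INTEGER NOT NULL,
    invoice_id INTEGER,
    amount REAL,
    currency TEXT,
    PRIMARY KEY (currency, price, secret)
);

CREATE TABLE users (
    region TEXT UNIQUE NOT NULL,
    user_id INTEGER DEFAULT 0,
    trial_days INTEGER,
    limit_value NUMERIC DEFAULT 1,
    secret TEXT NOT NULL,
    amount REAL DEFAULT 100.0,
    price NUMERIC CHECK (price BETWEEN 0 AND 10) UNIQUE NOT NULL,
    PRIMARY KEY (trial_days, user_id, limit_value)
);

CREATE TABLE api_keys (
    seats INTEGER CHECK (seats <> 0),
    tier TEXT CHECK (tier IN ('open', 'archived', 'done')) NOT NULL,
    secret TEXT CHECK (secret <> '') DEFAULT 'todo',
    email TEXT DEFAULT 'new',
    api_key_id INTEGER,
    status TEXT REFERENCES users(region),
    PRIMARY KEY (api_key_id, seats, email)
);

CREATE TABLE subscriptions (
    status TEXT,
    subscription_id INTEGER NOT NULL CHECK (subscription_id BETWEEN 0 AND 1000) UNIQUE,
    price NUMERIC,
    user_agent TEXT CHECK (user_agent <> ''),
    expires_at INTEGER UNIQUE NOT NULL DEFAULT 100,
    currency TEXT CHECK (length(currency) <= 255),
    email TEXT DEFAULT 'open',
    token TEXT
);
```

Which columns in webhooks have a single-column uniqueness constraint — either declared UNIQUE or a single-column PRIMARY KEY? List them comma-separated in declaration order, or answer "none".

- status: no UNIQUE or single-column PK constraint.
- email: part of a composite PRIMARY KEY — only the tuple is unique, not this column on its own.
- tier: no UNIQUE or single-column PK constraint.
- limit_value: no UNIQUE or single-column PK constraint.
- payload: no UNIQUE or single-column PK constraint.
- amount: declared UNIQUE → unique.
- url: part of a composite PRIMARY KEY — only the tuple is unique, not this column on its own.
- slug: no UNIQUE or single-column PK constraint.
- webhook_id: part of a composite PRIMARY KEY — only the tuple is unique, not this column on its own.

amount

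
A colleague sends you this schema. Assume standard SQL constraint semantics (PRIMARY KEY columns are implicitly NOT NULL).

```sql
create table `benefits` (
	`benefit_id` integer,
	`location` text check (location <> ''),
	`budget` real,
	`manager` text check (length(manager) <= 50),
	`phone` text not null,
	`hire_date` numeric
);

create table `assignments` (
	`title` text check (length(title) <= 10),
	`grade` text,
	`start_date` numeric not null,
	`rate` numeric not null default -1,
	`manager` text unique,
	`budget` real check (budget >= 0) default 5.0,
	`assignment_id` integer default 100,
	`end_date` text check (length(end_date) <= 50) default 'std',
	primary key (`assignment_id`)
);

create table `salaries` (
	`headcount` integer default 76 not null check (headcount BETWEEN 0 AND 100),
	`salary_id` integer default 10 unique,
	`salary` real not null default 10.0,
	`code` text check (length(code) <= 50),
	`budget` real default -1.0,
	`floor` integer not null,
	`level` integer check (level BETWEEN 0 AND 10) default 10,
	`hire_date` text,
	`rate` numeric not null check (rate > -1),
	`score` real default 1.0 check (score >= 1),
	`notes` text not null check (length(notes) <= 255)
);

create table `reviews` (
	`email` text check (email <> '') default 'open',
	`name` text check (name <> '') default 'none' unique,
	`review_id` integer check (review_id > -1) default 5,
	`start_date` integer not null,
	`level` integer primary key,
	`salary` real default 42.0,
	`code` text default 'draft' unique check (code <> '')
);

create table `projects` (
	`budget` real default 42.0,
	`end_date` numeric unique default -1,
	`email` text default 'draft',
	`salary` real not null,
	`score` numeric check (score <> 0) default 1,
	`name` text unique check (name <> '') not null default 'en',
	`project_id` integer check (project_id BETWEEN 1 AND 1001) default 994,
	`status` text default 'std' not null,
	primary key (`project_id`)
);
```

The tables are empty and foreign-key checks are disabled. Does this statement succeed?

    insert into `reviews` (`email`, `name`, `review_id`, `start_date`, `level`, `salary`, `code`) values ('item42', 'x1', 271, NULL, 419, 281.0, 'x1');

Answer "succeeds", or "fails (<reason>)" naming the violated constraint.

fails (NOT NULL on start_date)

start_date is explicitly set to NULL, but start_date is declared NOT NULL.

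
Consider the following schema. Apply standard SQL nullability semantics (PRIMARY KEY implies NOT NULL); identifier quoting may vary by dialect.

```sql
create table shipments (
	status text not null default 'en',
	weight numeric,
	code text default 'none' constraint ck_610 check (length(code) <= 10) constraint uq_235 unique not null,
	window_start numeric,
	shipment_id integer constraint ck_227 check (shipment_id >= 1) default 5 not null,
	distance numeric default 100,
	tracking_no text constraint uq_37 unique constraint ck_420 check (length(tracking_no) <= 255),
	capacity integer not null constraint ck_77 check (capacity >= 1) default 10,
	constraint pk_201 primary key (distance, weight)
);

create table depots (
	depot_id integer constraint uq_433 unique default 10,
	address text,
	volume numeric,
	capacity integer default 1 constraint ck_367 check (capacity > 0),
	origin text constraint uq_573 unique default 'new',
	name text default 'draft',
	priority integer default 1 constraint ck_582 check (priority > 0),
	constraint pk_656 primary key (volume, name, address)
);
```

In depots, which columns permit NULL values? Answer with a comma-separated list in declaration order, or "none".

depot_id, capacity, origin, priority

- depot_id: UNIQUE does not imply NOT NULL → nullable.
- address: part of the PRIMARY KEY, which implies NOT NULL → not nullable.
- volume: part of the PRIMARY KEY, which implies NOT NULL → not nullable.
- capacity: CHECK does not forbid NULL (a CHECK constraint passes when its expression is NULL) → nullable.
- origin: UNIQUE does not imply NOT NULL → nullable.
- name: part of the PRIMARY KEY, which implies NOT NULL → not nullable.
- priority: CHECK does not forbid NULL (a CHECK constraint passes when its expression is NULL) → nullable.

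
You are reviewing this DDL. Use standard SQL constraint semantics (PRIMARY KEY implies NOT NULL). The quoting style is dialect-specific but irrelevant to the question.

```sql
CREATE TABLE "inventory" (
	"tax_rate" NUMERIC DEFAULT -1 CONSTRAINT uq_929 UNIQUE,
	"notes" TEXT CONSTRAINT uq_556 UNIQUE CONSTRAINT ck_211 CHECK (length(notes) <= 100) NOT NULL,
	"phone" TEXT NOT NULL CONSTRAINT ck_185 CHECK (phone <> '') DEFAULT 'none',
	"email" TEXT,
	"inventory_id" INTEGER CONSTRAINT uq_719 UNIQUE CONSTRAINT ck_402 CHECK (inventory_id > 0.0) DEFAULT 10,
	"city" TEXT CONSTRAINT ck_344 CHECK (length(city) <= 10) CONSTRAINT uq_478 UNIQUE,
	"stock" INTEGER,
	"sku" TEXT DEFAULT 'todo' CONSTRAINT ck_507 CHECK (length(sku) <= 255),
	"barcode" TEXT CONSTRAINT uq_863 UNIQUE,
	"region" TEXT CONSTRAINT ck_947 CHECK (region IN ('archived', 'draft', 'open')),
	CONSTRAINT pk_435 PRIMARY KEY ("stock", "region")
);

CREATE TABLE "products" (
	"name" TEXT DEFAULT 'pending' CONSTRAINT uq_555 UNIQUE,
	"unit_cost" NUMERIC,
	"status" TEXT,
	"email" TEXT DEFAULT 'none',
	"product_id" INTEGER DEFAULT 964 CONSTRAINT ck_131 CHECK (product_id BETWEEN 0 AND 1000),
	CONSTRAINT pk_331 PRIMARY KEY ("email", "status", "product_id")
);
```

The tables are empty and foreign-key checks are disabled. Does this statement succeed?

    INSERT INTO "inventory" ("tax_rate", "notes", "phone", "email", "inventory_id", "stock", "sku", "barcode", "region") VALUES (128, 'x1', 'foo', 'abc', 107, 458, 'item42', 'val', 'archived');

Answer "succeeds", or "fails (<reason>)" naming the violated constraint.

NOT NULL columns: notes is supplied; phone is supplied; region is supplied; stock is supplied.
CHECK constraints: 'x1' satisfies (length(notes) <= 100); 'foo' satisfies (phone <> ''); 107 satisfies (inventory_id > 0.0); 'item42' satisfies (length(sku) <= 255); 'archived' satisfies (region IN ('archived', 'draft', 'open')).
No constraint is violated.

succeeds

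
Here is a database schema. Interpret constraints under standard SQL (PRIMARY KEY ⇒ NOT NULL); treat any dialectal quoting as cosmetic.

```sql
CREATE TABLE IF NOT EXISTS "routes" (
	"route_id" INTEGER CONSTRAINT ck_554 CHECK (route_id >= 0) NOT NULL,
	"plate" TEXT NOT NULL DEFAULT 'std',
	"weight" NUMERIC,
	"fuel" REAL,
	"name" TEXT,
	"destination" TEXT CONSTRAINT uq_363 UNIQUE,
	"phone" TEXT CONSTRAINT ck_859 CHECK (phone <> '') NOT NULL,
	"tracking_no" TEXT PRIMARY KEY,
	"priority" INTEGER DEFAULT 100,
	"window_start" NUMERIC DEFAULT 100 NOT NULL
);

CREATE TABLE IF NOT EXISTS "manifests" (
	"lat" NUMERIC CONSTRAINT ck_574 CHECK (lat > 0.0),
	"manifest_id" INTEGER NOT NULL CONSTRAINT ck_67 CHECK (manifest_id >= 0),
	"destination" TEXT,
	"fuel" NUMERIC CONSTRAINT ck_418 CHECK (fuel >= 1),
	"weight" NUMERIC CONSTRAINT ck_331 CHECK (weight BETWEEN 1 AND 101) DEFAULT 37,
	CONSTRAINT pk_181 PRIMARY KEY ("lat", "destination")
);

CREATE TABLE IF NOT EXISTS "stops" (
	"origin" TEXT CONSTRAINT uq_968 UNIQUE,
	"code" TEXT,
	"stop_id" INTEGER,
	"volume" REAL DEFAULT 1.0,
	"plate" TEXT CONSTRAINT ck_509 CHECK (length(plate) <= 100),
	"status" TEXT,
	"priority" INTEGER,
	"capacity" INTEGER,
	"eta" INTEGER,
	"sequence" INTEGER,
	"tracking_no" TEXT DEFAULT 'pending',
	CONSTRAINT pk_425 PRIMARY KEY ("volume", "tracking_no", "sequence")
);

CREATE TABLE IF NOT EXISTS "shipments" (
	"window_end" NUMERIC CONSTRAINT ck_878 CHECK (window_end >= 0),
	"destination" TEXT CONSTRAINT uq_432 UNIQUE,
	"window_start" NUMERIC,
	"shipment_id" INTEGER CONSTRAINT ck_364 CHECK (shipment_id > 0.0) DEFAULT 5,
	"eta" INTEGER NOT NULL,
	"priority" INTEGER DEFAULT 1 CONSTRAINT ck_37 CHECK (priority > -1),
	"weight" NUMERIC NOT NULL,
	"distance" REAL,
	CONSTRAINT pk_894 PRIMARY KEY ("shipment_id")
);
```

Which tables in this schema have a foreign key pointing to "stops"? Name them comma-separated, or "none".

No REFERENCES clause anywhere in the schema names stops.

none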